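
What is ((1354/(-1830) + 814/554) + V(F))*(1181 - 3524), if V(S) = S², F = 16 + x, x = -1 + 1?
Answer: -50819167036/84485 ≈ -6.0152e+5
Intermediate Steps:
x = 0
F = 16 (F = 16 + 0 = 16)
((1354/(-1830) + 814/554) + V(F))*(1181 - 3524) = ((1354/(-1830) + 814/554) + 16²)*(1181 - 3524) = ((1354*(-1/1830) + 814*(1/554)) + 256)*(-2343) = ((-677/915 + 407/277) + 256)*(-2343) = (184876/253455 + 256)*(-2343) = (65069356/253455)*(-2343) = -50819167036/84485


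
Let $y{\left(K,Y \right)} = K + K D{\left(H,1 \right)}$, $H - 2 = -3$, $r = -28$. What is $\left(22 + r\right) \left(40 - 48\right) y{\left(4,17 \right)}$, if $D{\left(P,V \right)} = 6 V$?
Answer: $1344$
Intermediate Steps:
$H = -1$ ($H = 2 - 3 = -1$)
$y{\left(K,Y \right)} = 7 K$ ($y{\left(K,Y \right)} = K + K 6 \cdot 1 = K + K 6 = K + 6 K = 7 K$)
$\left(22 + r\right) \left(40 - 48\right) y{\left(4,17 \right)} = \left(22 - 28\right) \left(40 - 48\right) 7 \cdot 4 = \left(-6\right) \left(-8\right) 28 = 48 \cdot 28 = 1344$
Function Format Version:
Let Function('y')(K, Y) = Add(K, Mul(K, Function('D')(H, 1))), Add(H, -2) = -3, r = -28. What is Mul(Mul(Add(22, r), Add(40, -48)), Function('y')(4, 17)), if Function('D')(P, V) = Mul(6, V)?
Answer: 1344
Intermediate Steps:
H = -1 (H = Add(2, -3) = -1)
Function('y')(K, Y) = Mul(7, K) (Function('y')(K, Y) = Add(K, Mul(K, Mul(6, 1))) = Add(K, Mul(K, 6)) = Add(K, Mul(6, K)) = Mul(7, K))
Mul(Mul(Add(22, r), Add(40, -48)), Function('y')(4, 17)) = Mul(Mul(Add(22, -28), Add(40, -48)), Mul(7, 4)) = Mul(Mul(-6, -8), 28) = Mul(48, 28) = 1344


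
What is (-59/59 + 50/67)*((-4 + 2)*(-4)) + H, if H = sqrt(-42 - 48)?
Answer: -136/67 + 3*I*sqrt(10) ≈ -2.0299 + 9.4868*I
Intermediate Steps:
H = 3*I*sqrt(10) (H = sqrt(-90) = 3*I*sqrt(10) ≈ 9.4868*I)
(-59/59 + 50/67)*((-4 + 2)*(-4)) + H = (-59/59 + 50/67)*((-4 + 2)*(-4)) + 3*I*sqrt(10) = (-59*1/59 + 50*(1/67))*(-2*(-4)) + 3*I*sqrt(10) = (-1 + 50/67)*8 + 3*I*sqrt(10) = -17/67*8 + 3*I*sqrt(10) = -136/67 + 3*I*sqrt(10)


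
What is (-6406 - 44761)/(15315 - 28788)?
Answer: 51167/13473 ≈ 3.7977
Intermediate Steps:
(-6406 - 44761)/(15315 - 28788) = -51167/(-13473) = -51167*(-1/13473) = 51167/13473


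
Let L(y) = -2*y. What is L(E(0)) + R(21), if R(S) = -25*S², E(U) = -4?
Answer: -11017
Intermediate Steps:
L(E(0)) + R(21) = -2*(-4) - 25*21² = 8 - 25*441 = 8 - 11025 = -11017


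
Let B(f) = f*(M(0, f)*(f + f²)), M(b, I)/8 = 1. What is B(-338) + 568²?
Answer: -307679200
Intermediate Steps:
M(b, I) = 8 (M(b, I) = 8*1 = 8)
B(f) = f*(8*f + 8*f²) (B(f) = f*(8*(f + f²)) = f*(8*f + 8*f²))
B(-338) + 568² = 8*(-338)²*(1 - 338) + 568² = 8*114244*(-337) + 322624 = -308001824 + 322624 = -307679200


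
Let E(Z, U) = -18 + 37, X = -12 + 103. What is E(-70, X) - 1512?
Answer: -1493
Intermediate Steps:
X = 91
E(Z, U) = 19
E(-70, X) - 1512 = 19 - 1512 = -1493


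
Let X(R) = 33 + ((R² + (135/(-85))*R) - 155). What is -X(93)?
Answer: -142448/17 ≈ -8379.3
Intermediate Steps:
X(R) = -122 + R² - 27*R/17 (X(R) = 33 + ((R² + (135*(-1/85))*R) - 155) = 33 + ((R² - 27*R/17) - 155) = 33 + (-155 + R² - 27*R/17) = -122 + R² - 27*R/17)
-X(93) = -(-122 + 93² - 27/17*93) = -(-122 + 8649 - 2511/17) = -1*142448/17 = -142448/17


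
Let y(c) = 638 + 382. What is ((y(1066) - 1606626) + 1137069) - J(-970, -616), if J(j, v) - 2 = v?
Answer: -467923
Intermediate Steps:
y(c) = 1020
J(j, v) = 2 + v
((y(1066) - 1606626) + 1137069) - J(-970, -616) = ((1020 - 1606626) + 1137069) - (2 - 616) = (-1605606 + 1137069) - 1*(-614) = -468537 + 614 = -467923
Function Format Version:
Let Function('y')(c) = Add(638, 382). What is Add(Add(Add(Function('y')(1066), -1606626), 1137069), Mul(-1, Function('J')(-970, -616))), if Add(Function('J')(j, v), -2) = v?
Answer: -467923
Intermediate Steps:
Function('y')(c) = 1020
Function('J')(j, v) = Add(2, v)
Add(Add(Add(Function('y')(1066), -1606626), 1137069), Mul(-1, Function('J')(-970, -616))) = Add(Add(Add(1020, -1606626), 1137069), Mul(-1, Add(2, -616))) = Add(Add(-1605606, 1137069), Mul(-1, -614)) = Add(-468537, 614) = -467923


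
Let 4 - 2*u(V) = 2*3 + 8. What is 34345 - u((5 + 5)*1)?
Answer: 34350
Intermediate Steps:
u(V) = -5 (u(V) = 2 - (2*3 + 8)/2 = 2 - (6 + 8)/2 = 2 - ½*14 = 2 - 7 = -5)
34345 - u((5 + 5)*1) = 34345 - 1*(-5) = 34345 + 5 = 34350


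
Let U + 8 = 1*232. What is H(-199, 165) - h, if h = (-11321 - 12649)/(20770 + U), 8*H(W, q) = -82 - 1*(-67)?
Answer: -20525/27992 ≈ -0.73324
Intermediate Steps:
U = 224 (U = -8 + 1*232 = -8 + 232 = 224)
H(W, q) = -15/8 (H(W, q) = (-82 - 1*(-67))/8 = (-82 + 67)/8 = (1/8)*(-15) = -15/8)
h = -3995/3499 (h = (-11321 - 12649)/(20770 + 224) = -23970/20994 = -23970*1/20994 = -3995/3499 ≈ -1.1418)
H(-199, 165) - h = -15/8 - 1*(-3995/3499) = -15/8 + 3995/3499 = -20525/27992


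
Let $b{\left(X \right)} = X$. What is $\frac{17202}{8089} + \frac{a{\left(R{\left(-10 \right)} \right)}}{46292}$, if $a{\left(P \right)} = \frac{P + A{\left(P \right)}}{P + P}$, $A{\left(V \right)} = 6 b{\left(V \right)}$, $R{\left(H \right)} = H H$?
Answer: $\frac{1592686591}{748911976} \approx 2.1267$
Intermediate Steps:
$R{\left(H \right)} = H^{2}$
$A{\left(V \right)} = 6 V$
$a{\left(P \right)} = \frac{7}{2}$ ($a{\left(P \right)} = \frac{P + 6 P}{P + P} = \frac{7 P}{2 P} = 7 P \frac{1}{2 P} = \frac{7}{2}$)
$\frac{17202}{8089} + \frac{a{\left(R{\left(-10 \right)} \right)}}{46292} = \frac{17202}{8089} + \frac{7}{2 \cdot 46292} = 17202 \cdot \frac{1}{8089} + \frac{7}{2} \cdot \frac{1}{46292} = \frac{17202}{8089} + \frac{7}{92584} = \frac{1592686591}{748911976}$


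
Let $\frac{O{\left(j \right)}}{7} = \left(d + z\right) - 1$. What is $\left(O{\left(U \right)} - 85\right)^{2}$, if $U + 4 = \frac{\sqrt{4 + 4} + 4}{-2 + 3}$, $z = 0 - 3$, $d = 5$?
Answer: $6084$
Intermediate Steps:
$z = -3$ ($z = 0 - 3 = -3$)
$U = 2 \sqrt{2}$ ($U = -4 + \frac{\sqrt{4 + 4} + 4}{-2 + 3} = -4 + \frac{\sqrt{8} + 4}{1} = -4 + \left(2 \sqrt{2} + 4\right) 1 = -4 + \left(4 + 2 \sqrt{2}\right) 1 = -4 + \left(4 + 2 \sqrt{2}\right) = 2 \sqrt{2} \approx 2.8284$)
$O{\left(j \right)} = 7$ ($O{\left(j \right)} = 7 \left(\left(5 - 3\right) - 1\right) = 7 \left(2 - 1\right) = 7 \cdot 1 = 7$)
$\left(O{\left(U \right)} - 85\right)^{2} = \left(7 - 85\right)^{2} = \left(-78\right)^{2} = 6084$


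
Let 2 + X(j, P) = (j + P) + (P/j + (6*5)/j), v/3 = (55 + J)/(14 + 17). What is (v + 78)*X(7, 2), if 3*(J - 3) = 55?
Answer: 214407/217 ≈ 988.05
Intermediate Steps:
J = 64/3 (J = 3 + (1/3)*55 = 3 + 55/3 = 64/3 ≈ 21.333)
v = 229/31 (v = 3*((55 + 64/3)/(14 + 17)) = 3*((229/3)/31) = 3*((229/3)*(1/31)) = 3*(229/93) = 229/31 ≈ 7.3871)
X(j, P) = -2 + P + j + 30/j + P/j (X(j, P) = -2 + ((j + P) + (P/j + (6*5)/j)) = -2 + ((P + j) + (P/j + 30/j)) = -2 + ((P + j) + (30/j + P/j)) = -2 + (P + j + 30/j + P/j) = -2 + P + j + 30/j + P/j)
(v + 78)*X(7, 2) = (229/31 + 78)*((30 + 2 + 7*(-2 + 2 + 7))/7) = 2647*((30 + 2 + 7*7)/7)/31 = 2647*((30 + 2 + 49)/7)/31 = 2647*((1/7)*81)/31 = (2647/31)*(81/7) = 214407/217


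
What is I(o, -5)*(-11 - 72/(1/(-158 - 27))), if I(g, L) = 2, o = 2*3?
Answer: 26618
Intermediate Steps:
o = 6
I(o, -5)*(-11 - 72/(1/(-158 - 27))) = 2*(-11 - 72/(1/(-158 - 27))) = 2*(-11 - 72/(1/(-185))) = 2*(-11 - 72/(-1/185)) = 2*(-11 - 72*(-185)) = 2*(-11 + 13320) = 2*13309 = 26618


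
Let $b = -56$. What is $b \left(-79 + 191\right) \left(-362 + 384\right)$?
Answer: $-137984$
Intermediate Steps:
$b \left(-79 + 191\right) \left(-362 + 384\right) = - 56 \left(-79 + 191\right) \left(-362 + 384\right) = - 56 \cdot 112 \cdot 22 = \left(-56\right) 2464 = -137984$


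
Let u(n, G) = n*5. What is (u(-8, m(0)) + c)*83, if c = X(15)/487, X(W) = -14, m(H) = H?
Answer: -1618002/487 ≈ -3322.4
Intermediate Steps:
u(n, G) = 5*n
c = -14/487 ≈ -0.028747
(u(-8, m(0)) + c)*83 = (5*(-8) - 14/487)*83 = (-40 - 14/487)*83 = -19494/487*83 = -1618002/487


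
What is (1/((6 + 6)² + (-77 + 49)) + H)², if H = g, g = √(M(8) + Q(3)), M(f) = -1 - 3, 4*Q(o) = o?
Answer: -43731/13456 + I*√13/116 ≈ -3.2499 + 0.031082*I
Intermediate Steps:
Q(o) = o/4
M(f) = -4
g = I*√13/2 (g = √(-4 + (¼)*3) = √(-4 + ¾) = √(-13/4) = I*√13/2 ≈ 1.8028*I)
H = I*√13/2 ≈ 1.8028*I
(1/((6 + 6)² + (-77 + 49)) + H)² = (1/((6 + 6)² + (-77 + 49)) + I*√13/2)² = (1/(12² - 28) + I*√13/2)² = (1/(144 - 28) + I*√13/2)² = (1/116 + I*√13/2)²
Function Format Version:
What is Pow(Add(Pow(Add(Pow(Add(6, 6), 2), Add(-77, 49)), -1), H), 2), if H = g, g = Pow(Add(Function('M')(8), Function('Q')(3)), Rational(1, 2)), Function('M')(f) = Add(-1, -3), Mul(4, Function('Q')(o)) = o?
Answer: Add(Rational(-43731, 13456), Mul(Rational(1, 116), I, Pow(13, Rational(1, 2)))) ≈ Add(-3.2499, Mul(0.031082, I))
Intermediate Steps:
Function('Q')(o) = Mul(Rational(1, 4), o)
Function('M')(f) = -4
g = Mul(Rational(1, 2), I, Pow(13, Rational(1, 2))) (g = Pow(Add(-4, Mul(Rational(1, 4), 3)), Rational(1, 2)) = Pow(Add(-4, Rational(3, 4)), Rational(1, 2)) = Pow(Rational(-13, 4), Rational(1, 2)) = Mul(Rational(1, 2), I, Pow(13, Rational(1, 2))) ≈ Mul(1.8028, I))
H = Mul(Rational(1, 2), I, Pow(13, Rational(1, 2))) ≈ Mul(1.8028, I)
Pow(Add(Pow(Add(Pow(Add(6, 6), 2), Add(-77, 49)), -1), H), 2) = Pow(Add(Pow(Add(Pow(Add(6, 6), 2), Add(-77, 49)), -1), Mul(Rational(1, 2), I, Pow(13, Rational(1, 2)))), 2) = Pow(Add(Pow(Add(Pow(12, 2), -28), -1), Mul(Rational(1, 2), I, Pow(13, Rational(1, 2)))), 2) = Pow(Add(Pow(Add(144, -28), -1), Mul(Rational(1, 2), I, Pow(13, Rational(1, 2)))), 2) = Pow(Add(Pow(116, -1), Mul(Rational(1, 2), I, Pow(13, Rational(1, 2)))), 2) = Pow(Add(Rational(1, 116), Mul(Rational(1, 2), I, Pow(13, Rational(1, 2)))), 2)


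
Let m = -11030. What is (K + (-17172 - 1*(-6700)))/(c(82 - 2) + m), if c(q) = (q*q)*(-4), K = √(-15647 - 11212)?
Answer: 476/1665 - I*√26859/36630 ≈ 0.28589 - 0.0044741*I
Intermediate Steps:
K = I*√26859 (K = √(-26859) = I*√26859 ≈ 163.89*I)
c(q) = -4*q² (c(q) = q²*(-4) = -4*q²)
(K + (-17172 - 1*(-6700)))/(c(82 - 2) + m) = (I*√26859 + (-17172 - 1*(-6700)))/(-4*(82 - 2)² - 11030) = (I*√26859 + (-17172 + 6700))/(-4*80² - 11030) = (I*√26859 - 10472)/(-4*6400 - 11030) = (-10472 + I*√26859)/(-25600 - 11030) = (-10472 + I*√26859)/(-36630) = (-10472 + I*√26859)*(-1/36630) = 476/1665 - I*√26859/36630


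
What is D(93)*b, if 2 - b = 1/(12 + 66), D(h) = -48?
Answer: -1240/13 ≈ -95.385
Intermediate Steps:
b = 155/78 (b = 2 - 1/(12 + 66) = 2 - 1/78 = 155/78 ≈ 1.9872)
D(93)*b = -48*155/78 = -1240/13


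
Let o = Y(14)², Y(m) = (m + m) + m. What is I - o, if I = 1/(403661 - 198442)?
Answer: -362006315/205219 ≈ -1764.0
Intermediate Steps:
Y(m) = 3*m (Y(m) = 2*m + m = 3*m)
o = 1764 (o = (3*14)² = 42² = 1764)
I = 1/205219 ≈ 4.8728e-6
I - o = 1/205219 - 1*1764 = 1/205219 - 1764 = -362006315/205219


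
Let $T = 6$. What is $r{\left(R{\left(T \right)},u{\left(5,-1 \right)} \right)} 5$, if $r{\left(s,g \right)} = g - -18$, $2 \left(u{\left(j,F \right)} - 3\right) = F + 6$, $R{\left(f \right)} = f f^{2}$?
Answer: $\frac{235}{2} \approx 117.5$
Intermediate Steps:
$R{\left(f \right)} = f^{3}$
$u{\left(j,F \right)} = 6 + \frac{F}{2}$ ($u{\left(j,F \right)} = 3 + \frac{F + 6}{2} = 3 + \frac{6 + F}{2} = 3 + \left(3 + \frac{F}{2}\right) = 6 + \frac{F}{2}$)
$r{\left(s,g \right)} = 18 + g$ ($r{\left(s,g \right)} = g + 18 = 18 + g$)
$r{\left(R{\left(T \right)},u{\left(5,-1 \right)} \right)} 5 = \left(18 + \left(6 + \frac{1}{2} \left(-1\right)\right)\right) 5 = \left(18 + \left(6 - \frac{1}{2}\right)\right) 5 = \left(18 + \frac{11}{2}\right) 5 = \frac{47}{2} \cdot 5 = \frac{235}{2}$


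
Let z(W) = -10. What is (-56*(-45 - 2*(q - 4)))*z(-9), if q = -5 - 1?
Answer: -14000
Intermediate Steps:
q = -6
(-56*(-45 - 2*(q - 4)))*z(-9) = -56*(-45 - 2*(-6 - 4))*(-10) = -56*(-45 - 2*(-10))*(-10) = -56*(-45 - 1*(-20))*(-10) = -56*(-45 + 20)*(-10) = -56*(-25)*(-10) = 1400*(-10) = -14000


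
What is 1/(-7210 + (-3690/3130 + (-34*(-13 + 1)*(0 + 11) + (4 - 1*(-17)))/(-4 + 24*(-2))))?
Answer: -16276/118780465 ≈ -0.00013703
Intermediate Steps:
1/(-7210 + (-3690/3130 + (-34*(-13 + 1)*(0 + 11) + (4 - 1*(-17)))/(-4 + 24*(-2)))) = 1/(-7210 + (-3690*1/3130 + (-(-408)*11 + (4 + 17))/(-4 - 48))) = 1/(-7210 + (-369/313 + (-34*(-132) + 21)/(-52))) = 1/(-7210 + (-369/313 + (4488 + 21)*(-1/52))) = 1/(-7210 + (-369/313 + 4509*(-1/52))) = 1/(-7210 + (-369/313 - 4509/52)) = 1/(-7210 - 1430505/16276) = 1/(-118780465/16276) = -16276/118780465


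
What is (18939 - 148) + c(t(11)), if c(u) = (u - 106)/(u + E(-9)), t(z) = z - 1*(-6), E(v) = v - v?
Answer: 319358/17 ≈ 18786.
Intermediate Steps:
E(v) = 0
t(z) = 6 + z (t(z) = z + 6 = 6 + z)
c(u) = (-106 + u)/u (c(u) = (u - 106)/(u + 0) = (-106 + u)/u)
(18939 - 148) + c(t(11)) = (18939 - 148) + (-106 + (6 + 11))/(6 + 11) = 18791 + (-106 + 17)/17 = 18791 + (1/17)*(-89) = 18791 - 89/17 = 319358/17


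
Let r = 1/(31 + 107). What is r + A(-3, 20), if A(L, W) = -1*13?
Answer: -1793/138 ≈ -12.993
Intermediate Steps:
r = 1/138 ≈ 0.0072464
A(L, W) = -13
r + A(-3, 20) = 1/138 - 13 = -1793/138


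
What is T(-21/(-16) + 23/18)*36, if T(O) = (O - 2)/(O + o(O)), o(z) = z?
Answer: 1530/373 ≈ 4.1019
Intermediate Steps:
T(O) = (-2 + O)/(2*O) (T(O) = (O - 2)/(O + O) = (-2 + O)/((2*O)) = (-2 + O)*(1/(2*O)) = (-2 + O)/(2*O))
T(-21/(-16) + 23/18)*36 = ((-2 + (-21/(-16) + 23/18))/(2*(-21/(-16) + 23/18)))*36 = ((-2 + (-21*(-1/16) + 23*(1/18)))/(2*(-21*(-1/16) + 23*(1/18))))*36 = ((-2 + (21/16 + 23/18))/(2*(21/16 + 23/18)))*36 = ((-2 + 373/144)/(2*(373/144)))*36 = ((½)*(144/373)*(85/144))*36 = (85/746)*36 = 1530/373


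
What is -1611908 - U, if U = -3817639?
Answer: 2205731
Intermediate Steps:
-1611908 - U = -1611908 - 1*(-3817639) = -1611908 + 3817639 = 2205731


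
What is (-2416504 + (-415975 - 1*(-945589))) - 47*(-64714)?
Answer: 1154668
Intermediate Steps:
(-2416504 + (-415975 - 1*(-945589))) - 47*(-64714) = (-2416504 + (-415975 + 945589)) + 3041558 = (-2416504 + 529614) + 3041558 = -1886890 + 3041558 = 1154668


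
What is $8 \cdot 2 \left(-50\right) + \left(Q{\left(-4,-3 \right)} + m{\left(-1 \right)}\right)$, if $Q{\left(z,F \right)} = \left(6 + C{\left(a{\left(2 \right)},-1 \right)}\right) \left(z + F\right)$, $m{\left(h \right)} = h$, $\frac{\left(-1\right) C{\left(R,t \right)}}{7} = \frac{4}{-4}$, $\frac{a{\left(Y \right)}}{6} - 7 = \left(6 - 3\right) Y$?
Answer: $-892$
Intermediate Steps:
$a{\left(Y \right)} = 42 + 18 Y$ ($a{\left(Y \right)} = 42 + 6 \left(6 - 3\right) Y = 42 + 6 \cdot 3 Y = 42 + 18 Y$)
$C{\left(R,t \right)} = 7$ ($C{\left(R,t \right)} = - 7 \frac{4}{-4} = - 7 \cdot 4 \left(- \frac{1}{4}\right) = \left(-7\right) \left(-1\right) = 7$)
$Q{\left(z,F \right)} = 13 F + 13 z$ ($Q{\left(z,F \right)} = \left(6 + 7\right) \left(z + F\right) = 13 \left(F + z\right) = 13 F + 13 z$)
$8 \cdot 2 \left(-50\right) + \left(Q{\left(-4,-3 \right)} + m{\left(-1 \right)}\right) = 8 \cdot 2 \left(-50\right) + \left(\left(13 \left(-3\right) + 13 \left(-4\right)\right) - 1\right) = 16 \left(-50\right) - 92 = -800 - 92 = -892$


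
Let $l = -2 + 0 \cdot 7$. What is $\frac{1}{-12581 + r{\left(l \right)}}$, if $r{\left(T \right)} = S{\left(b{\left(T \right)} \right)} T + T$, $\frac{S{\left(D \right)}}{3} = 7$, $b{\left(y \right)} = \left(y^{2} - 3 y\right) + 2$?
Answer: $- \frac{1}{12625} \approx -7.9208 \cdot 10^{-5}$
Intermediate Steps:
$b{\left(y \right)} = 2 + y^{2} - 3 y$
$S{\left(D \right)} = 21$ ($S{\left(D \right)} = 3 \cdot 7 = 21$)
$l = -2$ ($l = -2 + 0 = -2$)
$r{\left(T \right)} = 22 T$ ($r{\left(T \right)} = 21 T + T = 22 T$)
$\frac{1}{-12581 + r{\left(l \right)}} = \frac{1}{-12581 + 22 \left(-2\right)} = \frac{1}{-12581 - 44} = \frac{1}{-12625} = - \frac{1}{12625}$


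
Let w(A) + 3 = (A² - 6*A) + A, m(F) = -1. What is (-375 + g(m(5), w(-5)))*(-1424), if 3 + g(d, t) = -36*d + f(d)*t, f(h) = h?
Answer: 553936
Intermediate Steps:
w(A) = -3 + A² - 5*A (w(A) = -3 + ((A² - 6*A) + A) = -3 + (A² - 5*A) = -3 + A² - 5*A)
g(d, t) = -3 - 36*d + d*t (g(d, t) = -3 + (-36*d + d*t) = -3 - 36*d + d*t)
(-375 + g(m(5), w(-5)))*(-1424) = (-375 + (-3 - 36*(-1) - (-3 + (-5)² - 5*(-5))))*(-1424) = (-375 + (-3 + 36 - (-3 + 25 + 25)))*(-1424) = (-375 + (-3 + 36 - 1*47))*(-1424) = (-375 + (-3 + 36 - 47))*(-1424) = (-375 - 14)*(-1424) = -389*(-1424) = 553936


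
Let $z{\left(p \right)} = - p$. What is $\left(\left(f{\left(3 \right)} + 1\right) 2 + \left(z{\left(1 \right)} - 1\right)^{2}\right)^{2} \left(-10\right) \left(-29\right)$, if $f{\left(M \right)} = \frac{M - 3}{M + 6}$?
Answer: $10440$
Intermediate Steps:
$f{\left(M \right)} = \frac{-3 + M}{6 + M}$
$\left(\left(f{\left(3 \right)} + 1\right) 2 + \left(z{\left(1 \right)} - 1\right)^{2}\right)^{2} \left(-10\right) \left(-29\right) = \left(\left(\frac{-3 + 3}{6 + 3} + 1\right) 2 + \left(\left(-1\right) 1 - 1\right)^{2}\right)^{2} \left(-10\right) \left(-29\right) = \left(\left(\frac{1}{9} \cdot 0 + 1\right) 2 + \left(-1 - 1\right)^{2}\right)^{2} \left(-10\right) \left(-29\right) = \left(\left(\frac{1}{9} \cdot 0 + 1\right) 2 + \left(-2\right)^{2}\right)^{2} \left(-10\right) \left(-29\right) = \left(\left(0 + 1\right) 2 + 4\right)^{2} \left(-10\right) \left(-29\right) = \left(1 \cdot 2 + 4\right)^{2} \left(-10\right) \left(-29\right) = \left(2 + 4\right)^{2} \left(-10\right) \left(-29\right) = 6^{2} \left(-10\right) \left(-29\right) = 36 \left(-10\right) \left(-29\right) = \left(-360\right) \left(-29\right) = 10440$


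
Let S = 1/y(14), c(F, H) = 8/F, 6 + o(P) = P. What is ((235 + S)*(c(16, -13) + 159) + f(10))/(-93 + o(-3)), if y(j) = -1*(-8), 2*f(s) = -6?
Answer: -199997/544 ≈ -367.64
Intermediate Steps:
f(s) = -3 (f(s) = (½)*(-6) = -3)
o(P) = -6 + P
y(j) = 8
S = ⅛ (S = 1/8 = ⅛ ≈ 0.12500)
((235 + S)*(c(16, -13) + 159) + f(10))/(-93 + o(-3)) = ((235 + ⅛)*(8/16 + 159) - 3)/(-93 + (-6 - 3)) = (1881*(8*(1/16) + 159)/8 - 3)/(-93 - 9) = (1881*(½ + 159)/8 - 3)/(-102) = ((1881/8)*(319/2) - 3)*(-1/102) = (600039/16 - 3)*(-1/102) = (599991/16)*(-1/102) = -199997/544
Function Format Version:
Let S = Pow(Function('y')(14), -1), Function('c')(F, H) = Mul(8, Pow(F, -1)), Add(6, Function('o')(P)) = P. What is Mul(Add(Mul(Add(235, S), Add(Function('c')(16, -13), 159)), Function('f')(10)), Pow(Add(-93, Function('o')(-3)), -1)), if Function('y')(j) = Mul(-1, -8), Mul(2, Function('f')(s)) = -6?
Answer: Rational(-199997, 544) ≈ -367.64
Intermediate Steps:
Function('f')(s) = -3 (Function('f')(s) = Mul(Rational(1, 2), -6) = -3)
Function('o')(P) = Add(-6, P)
Function('y')(j) = 8
S = Rational(1, 8) (S = Pow(8, -1) = Rational(1, 8) ≈ 0.12500)
Mul(Add(Mul(Add(235, S), Add(Function('c')(16, -13), 159)), Function('f')(10)), Pow(Add(-93, Function('o')(-3)), -1)) = Mul(Add(Mul(Add(235, Rational(1, 8)), Add(Mul(8, Pow(16, -1)), 159)), -3), Pow(Add(-93, Add(-6, -3)), -1)) = Mul(Add(Mul(Rational(1881, 8), Add(Mul(8, Rational(1, 16)), 159)), -3), Pow(Add(-93, -9), -1)) = Mul(Add(Mul(Rational(1881, 8), Add(Rational(1, 2), 159)), -3), Pow(-102, -1)) = Mul(Add(Mul(Rational(1881, 8), Rational(319, 2)), -3), Rational(-1, 102)) = Mul(Add(Rational(600039, 16), -3), Rational(-1, 102)) = Mul(Rational(599991, 16), Rational(-1, 102)) = Rational(-199997, 544)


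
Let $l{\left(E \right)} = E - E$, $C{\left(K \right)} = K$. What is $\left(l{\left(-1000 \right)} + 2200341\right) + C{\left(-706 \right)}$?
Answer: $2199635$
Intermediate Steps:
$l{\left(E \right)} = 0$
$\left(l{\left(-1000 \right)} + 2200341\right) + C{\left(-706 \right)} = \left(0 + 2200341\right) - 706 = 2200341 - 706 = 2199635$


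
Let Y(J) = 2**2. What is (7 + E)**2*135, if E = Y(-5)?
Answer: 16335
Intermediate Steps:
Y(J) = 4
E = 4
(7 + E)**2*135 = (7 + 4)**2*135 = 11**2*135 = 121*135 = 16335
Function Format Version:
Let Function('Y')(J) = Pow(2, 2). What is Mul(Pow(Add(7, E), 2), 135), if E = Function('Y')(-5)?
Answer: 16335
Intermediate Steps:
Function('Y')(J) = 4
E = 4
Mul(Pow(Add(7, E), 2), 135) = Mul(Pow(Add(7, 4), 2), 135) = Mul(Pow(11, 2), 135) = Mul(121, 135) = 16335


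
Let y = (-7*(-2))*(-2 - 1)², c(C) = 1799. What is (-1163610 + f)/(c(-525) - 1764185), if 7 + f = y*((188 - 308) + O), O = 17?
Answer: 1176595/1762386 ≈ 0.66761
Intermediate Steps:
y = 126 (y = 14*(-3)² = 14*9 = 126)
f = -12985 (f = -7 + 126*((188 - 308) + 17) = -7 + 126*(-120 + 17) = -7 + 126*(-103) = -7 - 12978 = -12985)
(-1163610 + f)/(c(-525) - 1764185) = (-1163610 - 12985)/(1799 - 1764185) = -1176595/(-1762386) = -1176595*(-1/1762386) = 1176595/1762386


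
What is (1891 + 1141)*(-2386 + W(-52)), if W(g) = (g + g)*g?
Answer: 9162704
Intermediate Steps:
W(g) = 2*g**2 (W(g) = (2*g)*g = 2*g**2)
(1891 + 1141)*(-2386 + W(-52)) = (1891 + 1141)*(-2386 + 2*(-52)**2) = 3032*(-2386 + 2*2704) = 3032*(-2386 + 5408) = 3032*3022 = 9162704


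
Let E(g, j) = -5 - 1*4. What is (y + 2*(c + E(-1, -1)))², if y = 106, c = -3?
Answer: 6724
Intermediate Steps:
E(g, j) = -9 (E(g, j) = -5 - 4 = -9)
(y + 2*(c + E(-1, -1)))² = (106 + 2*(-3 - 9))² = (106 + 2*(-12))² = (106 - 24)² = 82² = 6724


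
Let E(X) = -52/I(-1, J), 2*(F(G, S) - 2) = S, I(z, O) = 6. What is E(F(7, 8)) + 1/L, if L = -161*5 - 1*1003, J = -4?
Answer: -47011/5424 ≈ -8.6672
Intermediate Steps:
F(G, S) = 2 + S/2
E(X) = -26/3 (E(X) = -52/6 = -52*⅙ = -26/3)
L = -1808 (L = -805 - 1003 = -1808)
E(F(7, 8)) + 1/L = -26/3 + 1/(-1808) = -26/3 - 1/1808 = -47011/5424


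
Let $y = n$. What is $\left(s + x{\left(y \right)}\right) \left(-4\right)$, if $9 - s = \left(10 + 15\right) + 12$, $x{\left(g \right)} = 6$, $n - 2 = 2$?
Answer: $88$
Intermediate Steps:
$n = 4$ ($n = 2 + 2 = 4$)
$y = 4$
$s = -28$ ($s = 9 - \left(\left(10 + 15\right) + 12\right) = 9 - \left(25 + 12\right) = 9 - 37 = -28$)
$\left(s + x{\left(y \right)}\right) \left(-4\right) = \left(-28 + 6\right) \left(-4\right) = \left(-22\right) \left(-4\right) = 88$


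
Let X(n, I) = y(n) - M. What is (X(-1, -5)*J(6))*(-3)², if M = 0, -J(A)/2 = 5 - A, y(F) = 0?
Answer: 0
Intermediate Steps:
J(A) = -10 + 2*A (J(A) = -2*(5 - A) = -10 + 2*A)
X(n, I) = 0 (X(n, I) = 0 - 1*0 = 0 + 0 = 0)
(X(-1, -5)*J(6))*(-3)² = (0*(-10 + 2*6))*(-3)² = (0*(-10 + 12))*9 = (0*2)*9 = 0*9 = 0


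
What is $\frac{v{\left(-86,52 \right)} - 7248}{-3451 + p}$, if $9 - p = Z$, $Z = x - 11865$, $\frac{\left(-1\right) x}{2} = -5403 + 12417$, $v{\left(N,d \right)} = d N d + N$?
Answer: $- \frac{239878}{22451} \approx -10.685$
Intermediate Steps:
$v{\left(N,d \right)} = N + N d^{2}$ ($v{\left(N,d \right)} = N d d + N = N d^{2} + N = N + N d^{2}$)
$x = -14028$ ($x = - 2 \left(-5403 + 12417\right) = \left(-2\right) 7014 = -14028$)
$Z = -25893$ ($Z = -14028 - 11865 = -25893$)
$p = 25902$ ($p = 9 - -25893 = 9 + 25893 = 25902$)
$\frac{v{\left(-86,52 \right)} - 7248}{-3451 + p} = \frac{- 86 \left(1 + 52^{2}\right) - 7248}{-3451 + 25902} = \frac{- 86 \left(1 + 2704\right) - 7248}{22451} = \left(\left(-86\right) 2705 - 7248\right) \frac{1}{22451} = \left(-232630 - 7248\right) \frac{1}{22451} = \left(-239878\right) \frac{1}{22451} = - \frac{239878}{22451}$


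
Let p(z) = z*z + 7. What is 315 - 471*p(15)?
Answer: -108957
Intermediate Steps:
p(z) = 7 + z² (p(z) = z² + 7 = 7 + z²)
315 - 471*p(15) = 315 - 471*(7 + 15²) = 315 - 471*(7 + 225) = 315 - 471*232 = 315 - 109272 = -108957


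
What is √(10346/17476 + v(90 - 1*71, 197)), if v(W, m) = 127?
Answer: √9741987462/8738 ≈ 11.296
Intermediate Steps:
√(10346/17476 + v(90 - 1*71, 197)) = √(10346/17476 + 127) = √(10346*(1/17476) + 127) = √(5173/8738 + 127) = √(1114899/8738) = √9741987462/8738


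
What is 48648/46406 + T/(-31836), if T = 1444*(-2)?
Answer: 210347282/184672677 ≈ 1.1390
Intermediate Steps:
T = -2888
48648/46406 + T/(-31836) = 48648/46406 - 2888/(-31836) = 48648*(1/46406) - 2888*(-1/31836) = 24324/23203 + 722/7959 = 210347282/184672677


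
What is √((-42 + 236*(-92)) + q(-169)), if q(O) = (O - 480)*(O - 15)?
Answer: √97662 ≈ 312.51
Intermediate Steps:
q(O) = (-480 + O)*(-15 + O)
√((-42 + 236*(-92)) + q(-169)) = √((-42 + 236*(-92)) + (7200 + (-169)² - 495*(-169))) = √((-42 - 21712) + (7200 + 28561 + 83655)) = √(-21754 + 119416) = √97662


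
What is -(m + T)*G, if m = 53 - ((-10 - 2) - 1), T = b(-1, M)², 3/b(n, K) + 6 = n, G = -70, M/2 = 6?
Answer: 32430/7 ≈ 4632.9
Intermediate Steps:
M = 12 (M = 2*6 = 12)
b(n, K) = 3/(-6 + n)
T = 9/49 (T = (3/(-6 - 1))² = (3/(-7))² = (3*(-⅐))² = (-3/7)² = 9/49 ≈ 0.18367)
m = 66 (m = 53 - (-12 - 1) = 53 - 1*(-13) = 53 + 13 = 66)
-(m + T)*G = -(66 + 9/49)*(-70) = -3243*(-70)/49 = -1*(-32430/7) = 32430/7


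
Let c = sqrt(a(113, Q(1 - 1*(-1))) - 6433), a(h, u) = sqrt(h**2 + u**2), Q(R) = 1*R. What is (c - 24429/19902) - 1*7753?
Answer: -51441545/6634 + I*sqrt(6433 - sqrt(12773)) ≈ -7754.2 + 79.498*I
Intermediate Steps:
Q(R) = R
c = sqrt(-6433 + sqrt(12773)) (c = sqrt(sqrt(113**2 + (1 - 1*(-1))**2) - 6433) = sqrt(sqrt(12769 + (1 + 1)**2) - 6433) = sqrt(sqrt(12769 + 2**2) - 6433) = sqrt(sqrt(12769 + 4) - 6433) = sqrt(sqrt(12773) - 6433) = sqrt(-6433 + sqrt(12773)) ≈ 79.498*I)
(c - 24429/19902) - 1*7753 = (sqrt(-6433 + sqrt(12773)) - 24429/19902) - 1*7753 = (sqrt(-6433 + sqrt(12773)) - 24429/19902) - 7753 = (sqrt(-6433 + sqrt(12773)) - 1*8143/6634) - 7753 = (sqrt(-6433 + sqrt(12773)) - 8143/6634) - 7753 = (-8143/6634 + sqrt(-6433 + sqrt(12773))) - 7753 = -51441545/6634 + sqrt(-6433 + sqrt(12773))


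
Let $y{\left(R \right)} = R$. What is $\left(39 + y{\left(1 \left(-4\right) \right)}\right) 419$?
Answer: $14665$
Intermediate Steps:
$\left(39 + y{\left(1 \left(-4\right) \right)}\right) 419 = \left(39 + 1 \left(-4\right)\right) 419 = \left(39 - 4\right) 419 = 35 \cdot 419 = 14665$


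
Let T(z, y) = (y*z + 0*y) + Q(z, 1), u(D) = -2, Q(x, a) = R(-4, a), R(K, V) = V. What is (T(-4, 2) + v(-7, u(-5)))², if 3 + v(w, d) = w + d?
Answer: 361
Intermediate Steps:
Q(x, a) = a
T(z, y) = 1 + y*z (T(z, y) = (y*z + 0*y) + 1 = (y*z + 0) + 1 = y*z + 1 = 1 + y*z)
v(w, d) = -3 + d + w (v(w, d) = -3 + (w + d) = -3 + (d + w) = -3 + d + w)
(T(-4, 2) + v(-7, u(-5)))² = ((1 + 2*(-4)) + (-3 - 2 - 7))² = ((1 - 8) - 12)² = (-7 - 12)² = (-19)² = 361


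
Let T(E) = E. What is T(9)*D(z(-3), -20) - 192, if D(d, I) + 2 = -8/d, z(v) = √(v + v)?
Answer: -210 + 12*I*√6 ≈ -210.0 + 29.394*I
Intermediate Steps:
z(v) = √2*√v (z(v) = √(2*v) = √2*√v)
D(d, I) = -2 - 8/d
T(9)*D(z(-3), -20) - 192 = 9*(-2 - 8*(-I*√6/6)) - 192 = 9*(-2 - (-4)*I*√6/3) - 192 = 9*(-2 + 4*I*√6/3) - 192 = (-18 + 12*I*√6) - 192 = -210 + 12*I*√6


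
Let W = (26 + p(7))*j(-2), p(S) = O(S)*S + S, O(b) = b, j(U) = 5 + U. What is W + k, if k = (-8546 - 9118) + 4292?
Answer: -13126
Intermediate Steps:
p(S) = S + S**2 (p(S) = S*S + S = S**2 + S = S + S**2)
k = -13372 (k = -17664 + 4292 = -13372)
W = 246 (W = (26 + 7*(1 + 7))*(5 - 2) = (26 + 7*8)*3 = (26 + 56)*3 = 82*3 = 246)
W + k = 246 - 13372 = -13126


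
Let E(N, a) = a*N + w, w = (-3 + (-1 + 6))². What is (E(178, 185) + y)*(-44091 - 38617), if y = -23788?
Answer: -756447368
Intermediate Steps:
w = 4 (w = (-3 + 5)² = 2² = 4)
E(N, a) = 4 + N*a (E(N, a) = a*N + 4 = N*a + 4 = 4 + N*a)
(E(178, 185) + y)*(-44091 - 38617) = ((4 + 178*185) - 23788)*(-44091 - 38617) = ((4 + 32930) - 23788)*(-82708) = (32934 - 23788)*(-82708) = 9146*(-82708) = -756447368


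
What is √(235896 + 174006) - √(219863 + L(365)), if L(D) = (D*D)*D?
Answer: √409902 - 2*√12211747 ≈ -6348.8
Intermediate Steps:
L(D) = D³ (L(D) = D²*D = D³)
√(235896 + 174006) - √(219863 + L(365)) = √(235896 + 174006) - √(219863 + 365³) = √409902 - √(219863 + 48627125) = √409902 - √48846988 = √409902 - 2*√12211747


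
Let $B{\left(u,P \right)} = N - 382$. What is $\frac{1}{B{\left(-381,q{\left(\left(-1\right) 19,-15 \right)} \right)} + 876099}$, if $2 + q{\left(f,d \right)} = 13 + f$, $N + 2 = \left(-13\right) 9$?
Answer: $\frac{1}{875598} \approx 1.1421 \cdot 10^{-6}$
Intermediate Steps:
$N = -119$ ($N = -2 - 117 = -119$)
$q{\left(f,d \right)} = 11 + f$ ($q{\left(f,d \right)} = -2 + \left(13 + f\right) = 11 + f$)
$B{\left(u,P \right)} = -501$ ($B{\left(u,P \right)} = -119 - 382 = -501$)
$\frac{1}{B{\left(-381,q{\left(\left(-1\right) 19,-15 \right)} \right)} + 876099} = \frac{1}{-501 + 876099} = \frac{1}{875598}$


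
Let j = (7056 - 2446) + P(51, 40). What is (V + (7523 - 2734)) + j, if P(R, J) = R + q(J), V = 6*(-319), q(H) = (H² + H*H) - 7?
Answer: 10729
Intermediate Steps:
q(H) = -7 + 2*H² (q(H) = (H² + H²) - 7 = 2*H² - 7 = -7 + 2*H²)
V = -1914
P(R, J) = -7 + R + 2*J² (P(R, J) = R + (-7 + 2*J²) = -7 + R + 2*J²)
j = 7854 (j = (7056 - 2446) + (-7 + 51 + 2*40²) = 4610 + (-7 + 51 + 2*1600) = 4610 + (-7 + 51 + 3200) = 4610 + 3244 = 7854)
(V + (7523 - 2734)) + j = (-1914 + (7523 - 2734)) + 7854 = (-1914 + 4789) + 7854 = 2875 + 7854 = 10729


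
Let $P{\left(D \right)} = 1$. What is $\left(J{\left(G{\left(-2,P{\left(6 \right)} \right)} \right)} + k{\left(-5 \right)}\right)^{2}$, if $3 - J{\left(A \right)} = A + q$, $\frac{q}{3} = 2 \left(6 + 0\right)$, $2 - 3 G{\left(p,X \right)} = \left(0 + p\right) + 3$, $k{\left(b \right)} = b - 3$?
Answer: $\frac{15376}{9} \approx 1708.4$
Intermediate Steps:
$k{\left(b \right)} = -3 + b$ ($k{\left(b \right)} = b - 3 = -3 + b$)
$G{\left(p,X \right)} = - \frac{1}{3} - \frac{p}{3}$ ($G{\left(p,X \right)} = \frac{2}{3} - \frac{\left(0 + p\right) + 3}{3} = \frac{2}{3} - \frac{p + 3}{3} = \frac{2}{3} - \frac{3 + p}{3} = \frac{2}{3} - \left(1 + \frac{p}{3}\right) = - \frac{1}{3} - \frac{p}{3}$)
$q = 36$ ($q = 3 \cdot 2 \left(6 + 0\right) = 3 \cdot 2 \cdot 6 = 3 \cdot 12 = 36$)
$J{\left(A \right)} = -33 - A$ ($J{\left(A \right)} = 3 - \left(A + 36\right) = 3 - \left(36 + A\right) = -33 - A$)
$\left(J{\left(G{\left(-2,P{\left(6 \right)} \right)} \right)} + k{\left(-5 \right)}\right)^{2} = \left(\left(-33 - \left(- \frac{1}{3} - - \frac{2}{3}\right)\right) - 8\right)^{2} = \left(\left(-33 - \left(- \frac{1}{3} + \frac{2}{3}\right)\right) - 8\right)^{2} = \left(\left(-33 - \frac{1}{3}\right) - 8\right)^{2} = \left(- \frac{100}{3} - 8\right)^{2} = \left(- \frac{124}{3}\right)^{2} = \frac{15376}{9}$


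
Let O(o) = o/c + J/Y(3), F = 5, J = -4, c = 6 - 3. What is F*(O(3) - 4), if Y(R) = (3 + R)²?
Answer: -140/9 ≈ -15.556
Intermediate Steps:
c = 3
O(o) = -⅑ + o/3 (O(o) = o/3 - 4/(3 + 3)² = o*(⅓) - 4/(6²) = o/3 - 4/36 = o/3 - 4*1/36 = o/3 - ⅑ = -⅑ + o/3)
F*(O(3) - 4) = 5*((-⅑ + (⅓)*3) - 4) = 5*((-⅑ + 1) - 4) = 5*(8/9 - 4) = 5*(-28/9) = -140/9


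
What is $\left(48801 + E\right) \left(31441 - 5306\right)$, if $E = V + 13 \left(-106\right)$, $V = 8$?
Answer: $1239609185$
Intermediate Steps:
$E = -1370$ ($E = 8 + 13 \left(-106\right) = 8 - 1378 = -1370$)
$\left(48801 + E\right) \left(31441 - 5306\right) = \left(48801 - 1370\right) \left(31441 - 5306\right) = 47431 \cdot 26135 = 1239609185$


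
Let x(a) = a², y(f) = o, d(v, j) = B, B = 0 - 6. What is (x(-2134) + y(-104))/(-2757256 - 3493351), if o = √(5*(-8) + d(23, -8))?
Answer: -413996/568237 - I*√46/6250607 ≈ -0.72856 - 1.0851e-6*I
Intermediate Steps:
B = -6
d(v, j) = -6
o = I*√46 (o = √(5*(-8) - 6) = √(-40 - 6) = √(-46) = I*√46 ≈ 6.7823*I)
y(f) = I*√46
(x(-2134) + y(-104))/(-2757256 - 3493351) = ((-2134)² + I*√46)/(-2757256 - 3493351) = (4553956 + I*√46)/(-6250607) = (4553956 + I*√46)*(-1/6250607) = -413996/568237 - I*√46/6250607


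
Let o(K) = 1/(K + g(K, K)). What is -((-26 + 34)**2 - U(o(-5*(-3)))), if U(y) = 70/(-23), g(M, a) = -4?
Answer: -1542/23 ≈ -67.043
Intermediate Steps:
o(K) = 1/(-4 + K) (o(K) = 1/(K - 4) = 1/(-4 + K))
U(y) = -70/23 (U(y) = 70*(-1/23) = -70/23)
-((-26 + 34)**2 - U(o(-5*(-3)))) = -((-26 + 34)**2 - 1*(-70/23)) = -(8**2 + 70/23) = -(64 + 70/23) = -1*1542/23 = -1542/23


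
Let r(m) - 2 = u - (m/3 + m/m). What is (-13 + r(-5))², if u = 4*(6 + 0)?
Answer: 1681/9 ≈ 186.78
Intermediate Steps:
u = 24 (u = 4*6 = 24)
r(m) = 25 - m/3 (r(m) = 2 + (24 - (m/3 + m/m)) = 2 + (24 - (m*(⅓) + 1)) = 2 + (24 - (m/3 + 1)) = 2 + (24 - (1 + m/3)) = 2 + (24 + (-1 - m/3)) = 2 + (23 - m/3) = 25 - m/3)
(-13 + r(-5))² = (-13 + (25 - ⅓*(-5)))² = (-13 + (25 + 5/3))² = (-13 + 80/3)² = (41/3)² = 1681/9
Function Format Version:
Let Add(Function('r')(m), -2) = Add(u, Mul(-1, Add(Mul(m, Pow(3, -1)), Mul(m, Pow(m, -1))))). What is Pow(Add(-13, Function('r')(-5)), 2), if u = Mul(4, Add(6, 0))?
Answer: Rational(1681, 9) ≈ 186.78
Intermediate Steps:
u = 24 (u = Mul(4, 6) = 24)
Function('r')(m) = Add(25, Mul(Rational(-1, 3), m)) (Function('r')(m) = Add(2, Add(24, Mul(-1, Add(Mul(m, Pow(3, -1)), Mul(m, Pow(m, -1)))))) = Add(2, Add(24, Mul(-1, Add(Mul(m, Rational(1, 3)), 1)))) = Add(2, Add(24, Mul(-1, Add(Mul(Rational(1, 3), m), 1)))) = Add(2, Add(24, Mul(-1, Add(1, Mul(Rational(1, 3), m))))) = Add(2, Add(24, Add(-1, Mul(Rational(-1, 3), m)))) = Add(2, Add(23, Mul(Rational(-1, 3), m))) = Add(25, Mul(Rational(-1, 3), m)))
Pow(Add(-13, Function('r')(-5)), 2) = Pow(Add(-13, Add(25, Mul(Rational(-1, 3), -5))), 2) = Pow(Add(-13, Add(25, Rational(5, 3))), 2) = Pow(Add(-13, Rational(80, 3)), 2) = Pow(Rational(41, 3), 2) = Rational(1681, 9)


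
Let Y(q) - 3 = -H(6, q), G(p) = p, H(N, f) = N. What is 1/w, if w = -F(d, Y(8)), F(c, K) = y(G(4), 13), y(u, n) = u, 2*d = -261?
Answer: -¼ ≈ -0.25000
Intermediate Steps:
d = -261/2 (d = (½)*(-261) = -261/2 ≈ -130.50)
Y(q) = -3 (Y(q) = 3 - 1*6 = 3 - 6 = -3)
F(c, K) = 4
w = -4 (w = -1*4 = -4)
1/w = 1/(-4) = -¼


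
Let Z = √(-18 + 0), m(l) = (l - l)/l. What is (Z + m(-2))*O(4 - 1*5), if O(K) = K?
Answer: -3*I*√2 ≈ -4.2426*I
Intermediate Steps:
m(l) = 0 (m(l) = 0/l = 0)
Z = 3*I*√2 (Z = √(-18) = 3*I*√2 ≈ 4.2426*I)
(Z + m(-2))*O(4 - 1*5) = (3*I*√2 + 0)*(4 - 1*5) = (3*I*√2)*(4 - 5) = (3*I*√2)*(-1) = -3*I*√2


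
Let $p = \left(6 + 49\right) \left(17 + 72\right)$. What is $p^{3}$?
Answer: $117289217375$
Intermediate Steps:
$p = 4895$ ($p = 55 \cdot 89 = 4895$)
$p^{3} = 4895^{3} = 117289217375$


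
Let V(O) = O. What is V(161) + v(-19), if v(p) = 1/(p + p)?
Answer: 6117/38 ≈ 160.97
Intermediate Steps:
v(p) = 1/(2*p)
V(161) + v(-19) = 161 + (1/2)/(-19) = 161 + (1/2)*(-1/19) = 161 - 1/38 = 6117/38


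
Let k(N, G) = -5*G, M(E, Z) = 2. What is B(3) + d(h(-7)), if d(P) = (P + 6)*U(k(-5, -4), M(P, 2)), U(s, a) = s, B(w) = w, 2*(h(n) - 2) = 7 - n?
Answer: 303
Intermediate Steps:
h(n) = 11/2 - n/2 (h(n) = 2 + (7 - n)/2 = 2 + (7/2 - n/2) = 11/2 - n/2)
d(P) = 120 + 20*P (d(P) = (P + 6)*(-5*(-4)) = (6 + P)*20 = 120 + 20*P)
B(3) + d(h(-7)) = 3 + (120 + 20*(11/2 - 1/2*(-7))) = 3 + (120 + 20*(11/2 + 7/2)) = 3 + (120 + 20*9) = 3 + (120 + 180) = 3 + 300 = 303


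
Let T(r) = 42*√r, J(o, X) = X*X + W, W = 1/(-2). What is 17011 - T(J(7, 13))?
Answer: 17011 - 21*√674 ≈ 16466.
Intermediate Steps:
W = -½ ≈ -0.50000
J(o, X) = -½ + X² (J(o, X) = X*X - ½ = X² - ½ = -½ + X²)
17011 - T(J(7, 13)) = 17011 - 42*√(-½ + 13²) = 17011 - 42*√(-½ + 169) = 17011 - 42*√(337/2) = 17011 - 42*√674/2 = 17011 - 21*√674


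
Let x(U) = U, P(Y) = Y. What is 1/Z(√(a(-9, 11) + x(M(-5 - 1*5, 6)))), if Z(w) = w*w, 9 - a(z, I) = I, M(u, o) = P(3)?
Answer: 1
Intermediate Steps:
M(u, o) = 3
a(z, I) = 9 - I
Z(w) = w²
1/Z(√(a(-9, 11) + x(M(-5 - 1*5, 6)))) = 1/((√((9 - 1*11) + 3))²) = 1/((√((9 - 11) + 3))²) = 1/((√(-2 + 3))²) = 1/((√1)²) = 1/(1²) = 1/1 = 1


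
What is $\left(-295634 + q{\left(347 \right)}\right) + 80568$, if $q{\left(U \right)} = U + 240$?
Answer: $-214479$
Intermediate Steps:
$q{\left(U \right)} = 240 + U$
$\left(-295634 + q{\left(347 \right)}\right) + 80568 = \left(-295634 + \left(240 + 347\right)\right) + 80568 = \left(-295634 + 587\right) + 80568 = -295047 + 80568 = -214479$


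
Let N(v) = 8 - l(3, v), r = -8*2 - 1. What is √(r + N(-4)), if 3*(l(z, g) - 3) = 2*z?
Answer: I*√14 ≈ 3.7417*I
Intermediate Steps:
l(z, g) = 3 + 2*z/3 (l(z, g) = 3 + (2*z)/3 = 3 + 2*z/3)
r = -17 (r = -16 - 1 = -17)
N(v) = 3 (N(v) = 8 - (3 + (⅔)*3) = 8 - (3 + 2) = 8 - 1*5 = 8 - 5 = 3)
√(r + N(-4)) = √(-17 + 3) = √(-14) = I*√14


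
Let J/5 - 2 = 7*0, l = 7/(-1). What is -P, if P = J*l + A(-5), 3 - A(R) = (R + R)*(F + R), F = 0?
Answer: 117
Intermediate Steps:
l = -7 (l = 7*(-1) = -7)
A(R) = 3 - 2*R² (A(R) = 3 - (R + R)*(0 + R) = 3 - 2*R*R = 3 - 2*R²)
J = 10 (J = 10 + 5*(7*0) = 10 + 5*0 = 10 + 0 = 10)
P = -117 (P = 10*(-7) + (3 - 2*(-5)²) = -70 + (3 - 2*25) = -70 + (3 - 50) = -70 - 47 = -117)
-P = -1*(-117) = 117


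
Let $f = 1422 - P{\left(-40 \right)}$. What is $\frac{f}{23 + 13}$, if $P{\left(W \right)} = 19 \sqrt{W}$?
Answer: $\frac{79}{2} - \frac{19 i \sqrt{10}}{18} \approx 39.5 - 3.338 i$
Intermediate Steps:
$f = 1422 - 38 i \sqrt{10}$ ($f = 1422 - 19 \sqrt{-40} = 1422 - 19 \cdot 2 i \sqrt{10} = 1422 - 38 i \sqrt{10} \approx 1422.0 - 120.17 i$)
$\frac{f}{23 + 13} = \frac{1422 - 38 i \sqrt{10}}{23 + 13} = \frac{1422 - 38 i \sqrt{10}}{36} = \left(1422 - 38 i \sqrt{10}\right) \frac{1}{36} = \frac{79}{2} - \frac{19 i \sqrt{10}}{18}$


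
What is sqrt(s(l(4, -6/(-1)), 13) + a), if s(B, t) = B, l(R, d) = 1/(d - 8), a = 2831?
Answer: 3*sqrt(1258)/2 ≈ 53.202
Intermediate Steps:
l(R, d) = 1/(-8 + d)
sqrt(s(l(4, -6/(-1)), 13) + a) = sqrt(1/(-8 - 6/(-1)) + 2831) = sqrt(1/(-8 - 6*(-1)) + 2831) = sqrt(1/(-8 + 6) + 2831) = sqrt(1/(-2) + 2831) = sqrt(-1/2 + 2831) = sqrt(5661/2) = 3*sqrt(1258)/2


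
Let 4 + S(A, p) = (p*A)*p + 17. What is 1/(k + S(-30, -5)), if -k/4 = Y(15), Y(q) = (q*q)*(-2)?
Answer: 1/1063 ≈ 0.00094073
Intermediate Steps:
Y(q) = -2*q² (Y(q) = q²*(-2) = -2*q²)
k = 1800 (k = -(-8)*15² = -(-8)*225 = -4*(-450) = 1800)
S(A, p) = 13 + A*p² (S(A, p) = -4 + ((p*A)*p + 17) = -4 + ((A*p)*p + 17) = -4 + (A*p² + 17) = -4 + (17 + A*p²) = 13 + A*p²)
1/(k + S(-30, -5)) = 1/(1800 + (13 - 30*(-5)²)) = 1/(1800 + (13 - 30*25)) = 1/(1800 + (13 - 750)) = 1/(1800 - 737) = 1/1063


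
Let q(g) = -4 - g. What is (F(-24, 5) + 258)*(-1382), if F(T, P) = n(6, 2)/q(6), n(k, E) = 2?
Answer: -1781398/5 ≈ -3.5628e+5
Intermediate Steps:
F(T, P) = -⅕ (F(T, P) = 2/(-4 - 1*6) = 2/(-4 - 6) = 2/(-10) = 2*(-⅒) = -⅕)
(F(-24, 5) + 258)*(-1382) = (-⅕ + 258)*(-1382) = (1289/5)*(-1382) = -1781398/5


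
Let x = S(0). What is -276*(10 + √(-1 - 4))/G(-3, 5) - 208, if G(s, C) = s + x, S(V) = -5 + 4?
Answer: 482 + 69*I*√5 ≈ 482.0 + 154.29*I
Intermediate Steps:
S(V) = -1
x = -1
G(s, C) = -1 + s (G(s, C) = s - 1 = -1 + s)
-276*(10 + √(-1 - 4))/G(-3, 5) - 208 = -276*(10 + √(-1 - 4))/(-1 - 3) - 208 = -276*(10 + √(-5))/(-4) - 208 = -(-69)*(10 + I*√5) - 208 = -276*(-5/2 - I*√5/4) - 208 = (690 + 69*I*√5) - 208 = 482 + 69*I*√5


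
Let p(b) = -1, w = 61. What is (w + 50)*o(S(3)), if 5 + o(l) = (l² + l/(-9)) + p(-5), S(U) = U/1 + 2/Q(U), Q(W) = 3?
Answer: 7030/9 ≈ 781.11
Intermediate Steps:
S(U) = ⅔ + U (S(U) = U/1 + 2/3 = U*1 + 2*(⅓) = U + ⅔ = ⅔ + U)
o(l) = -6 + l² - l/9 (o(l) = -5 + ((l² + l/(-9)) - 1) = -5 + ((l² - l/9) - 1) = -5 + (-1 + l² - l/9) = -6 + l² - l/9)
(w + 50)*o(S(3)) = (61 + 50)*(-6 + (⅔ + 3)² - (⅔ + 3)/9) = 111*(-6 + (11/3)² - ⅑*11/3) = 111*(-6 + 121/9 - 11/27) = 111*(190/27) = 7030/9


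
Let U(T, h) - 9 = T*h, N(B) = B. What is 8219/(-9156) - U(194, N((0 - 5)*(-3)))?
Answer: -26734583/9156 ≈ -2919.9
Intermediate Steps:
U(T, h) = 9 + T*h
8219/(-9156) - U(194, N((0 - 5)*(-3))) = 8219/(-9156) - (9 + 194*((0 - 5)*(-3))) = 8219*(-1/9156) - (9 + 194*(-5*(-3))) = -8219/9156 - (9 + 194*15) = -8219/9156 - (9 + 2910) = -8219/9156 - 1*2919 = -8219/9156 - 2919 = -26734583/9156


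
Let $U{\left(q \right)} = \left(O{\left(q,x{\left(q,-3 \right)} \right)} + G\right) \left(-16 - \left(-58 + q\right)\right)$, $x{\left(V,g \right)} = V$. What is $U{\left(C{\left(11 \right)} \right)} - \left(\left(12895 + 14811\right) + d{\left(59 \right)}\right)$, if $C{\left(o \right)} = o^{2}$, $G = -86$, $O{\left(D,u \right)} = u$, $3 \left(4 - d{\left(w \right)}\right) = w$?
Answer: $- \frac{91366}{3} \approx -30455.0$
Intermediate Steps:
$d{\left(w \right)} = 4 - \frac{w}{3}$
$U{\left(q \right)} = \left(-86 + q\right) \left(42 - q\right)$ ($U{\left(q \right)} = \left(q - 86\right) \left(-16 - \left(-58 + q\right)\right) = \left(-86 + q\right) \left(42 - q\right)$)
$U{\left(C{\left(11 \right)} \right)} - \left(\left(12895 + 14811\right) + d{\left(59 \right)}\right) = \left(-3612 - \left(11^{2}\right)^{2} + 128 \cdot 11^{2}\right) - \left(\left(12895 + 14811\right) + \left(4 - \frac{59}{3}\right)\right) = \left(-3612 - 121^{2} + 128 \cdot 121\right) - \left(27706 + \left(4 - \frac{59}{3}\right)\right) = \left(-3612 - 14641 + 15488\right) - \left(27706 - \frac{47}{3}\right) = \left(-3612 - 14641 + 15488\right) - \frac{83071}{3} = -2765 - \frac{83071}{3} = - \frac{91366}{3}$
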